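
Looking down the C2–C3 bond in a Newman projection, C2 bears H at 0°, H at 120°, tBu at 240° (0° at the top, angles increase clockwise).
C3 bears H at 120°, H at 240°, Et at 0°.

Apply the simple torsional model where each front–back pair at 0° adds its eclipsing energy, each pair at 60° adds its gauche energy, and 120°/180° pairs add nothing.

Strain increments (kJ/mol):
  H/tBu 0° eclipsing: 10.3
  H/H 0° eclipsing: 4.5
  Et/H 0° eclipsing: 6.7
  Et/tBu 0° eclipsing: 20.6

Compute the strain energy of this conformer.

21.5 kJ/mol

This conformer (eclipsed): H–Et eclipsed, H–H eclipsed, tBu–H eclipsed; 6.7 + 4.5 + 10.3 = 21.5 kJ/mol.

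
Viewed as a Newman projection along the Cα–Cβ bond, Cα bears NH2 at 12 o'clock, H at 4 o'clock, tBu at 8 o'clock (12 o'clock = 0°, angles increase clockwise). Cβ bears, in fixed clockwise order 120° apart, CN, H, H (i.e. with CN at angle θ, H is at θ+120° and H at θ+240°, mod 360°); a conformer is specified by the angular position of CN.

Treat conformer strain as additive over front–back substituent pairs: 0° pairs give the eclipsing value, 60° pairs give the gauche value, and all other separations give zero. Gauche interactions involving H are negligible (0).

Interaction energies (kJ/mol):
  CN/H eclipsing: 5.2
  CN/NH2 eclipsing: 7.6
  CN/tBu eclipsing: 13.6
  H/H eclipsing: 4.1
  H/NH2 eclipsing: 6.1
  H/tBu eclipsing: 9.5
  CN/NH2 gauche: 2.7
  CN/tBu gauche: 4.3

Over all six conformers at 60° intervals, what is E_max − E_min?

21.1 kJ/mol

CN at 0° (eclipsed): NH2–CN eclipsed, H–H eclipsed, tBu–H eclipsed; 7.6 + 4.1 + 9.5 = 21.2 kJ/mol.
CN at 60° (staggered): NH2–CN gauche; 2.7 = 2.7 kJ/mol.
CN at 120° (eclipsed): NH2–H eclipsed, H–CN eclipsed, tBu–H eclipsed; 6.1 + 5.2 + 9.5 = 20.8 kJ/mol.
CN at 180° (staggered): tBu–CN gauche; 4.3 = 4.3 kJ/mol.
CN at 240° (eclipsed): NH2–H eclipsed, H–H eclipsed, tBu–CN eclipsed; 6.1 + 4.1 + 13.6 = 23.8 kJ/mol.
CN at 300° (staggered): NH2–CN gauche, tBu–CN gauche; 2.7 + 4.3 = 7.0 kJ/mol.
Max at 240° (23.8 kJ/mol), min at 60° (2.7 kJ/mol); barrier = 21.1 kJ/mol.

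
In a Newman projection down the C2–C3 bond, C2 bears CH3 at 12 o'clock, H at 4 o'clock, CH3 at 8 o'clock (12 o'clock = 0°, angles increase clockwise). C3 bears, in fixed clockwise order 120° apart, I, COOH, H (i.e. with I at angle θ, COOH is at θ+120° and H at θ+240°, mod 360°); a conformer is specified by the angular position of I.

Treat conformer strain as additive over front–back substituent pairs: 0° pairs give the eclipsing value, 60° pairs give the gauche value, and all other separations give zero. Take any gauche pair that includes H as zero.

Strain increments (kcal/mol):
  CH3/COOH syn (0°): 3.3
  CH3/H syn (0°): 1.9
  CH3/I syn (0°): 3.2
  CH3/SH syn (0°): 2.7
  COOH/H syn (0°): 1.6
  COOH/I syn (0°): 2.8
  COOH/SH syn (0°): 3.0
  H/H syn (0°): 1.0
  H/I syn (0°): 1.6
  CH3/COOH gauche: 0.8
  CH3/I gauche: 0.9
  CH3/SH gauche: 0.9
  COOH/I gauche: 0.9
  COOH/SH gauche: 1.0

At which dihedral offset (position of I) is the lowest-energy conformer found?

60°

I at 0° is eclipsed. CH3 at 0° is eclipsed with I at 0° (3.2); H at 120° is eclipsed with COOH at 120° (1.6); CH3 at 240° is eclipsed with H at 240° (1.9). Total 6.7 kcal/mol.
I at 60° is staggered. CH3 at 0° is gauche with I at 60° (0.9); CH3 at 240° is gauche with COOH at 180° (0.8). Total 1.7 kcal/mol.
I at 120° is eclipsed. CH3 at 0° is eclipsed with H at 0° (1.9); H at 120° is eclipsed with I at 120° (1.6); CH3 at 240° is eclipsed with COOH at 240° (3.3). Total 6.8 kcal/mol.
I at 180° is staggered. CH3 at 0° is gauche with COOH at 300° (0.8); CH3 at 240° is gauche with I at 180° (0.9); CH3 at 240° is gauche with COOH at 300° (0.8). Total 2.5 kcal/mol.
I at 240° is eclipsed. CH3 at 0° is eclipsed with COOH at 0° (3.3); H at 120° is eclipsed with H at 120° (1.0); CH3 at 240° is eclipsed with I at 240° (3.2). Total 7.5 kcal/mol.
I at 300° is staggered. CH3 at 0° is gauche with I at 300° (0.9); CH3 at 0° is gauche with COOH at 60° (0.8); CH3 at 240° is gauche with I at 300° (0.9). Total 2.6 kcal/mol.
The minimum (1.7 kcal/mol) occurs with I at 60°.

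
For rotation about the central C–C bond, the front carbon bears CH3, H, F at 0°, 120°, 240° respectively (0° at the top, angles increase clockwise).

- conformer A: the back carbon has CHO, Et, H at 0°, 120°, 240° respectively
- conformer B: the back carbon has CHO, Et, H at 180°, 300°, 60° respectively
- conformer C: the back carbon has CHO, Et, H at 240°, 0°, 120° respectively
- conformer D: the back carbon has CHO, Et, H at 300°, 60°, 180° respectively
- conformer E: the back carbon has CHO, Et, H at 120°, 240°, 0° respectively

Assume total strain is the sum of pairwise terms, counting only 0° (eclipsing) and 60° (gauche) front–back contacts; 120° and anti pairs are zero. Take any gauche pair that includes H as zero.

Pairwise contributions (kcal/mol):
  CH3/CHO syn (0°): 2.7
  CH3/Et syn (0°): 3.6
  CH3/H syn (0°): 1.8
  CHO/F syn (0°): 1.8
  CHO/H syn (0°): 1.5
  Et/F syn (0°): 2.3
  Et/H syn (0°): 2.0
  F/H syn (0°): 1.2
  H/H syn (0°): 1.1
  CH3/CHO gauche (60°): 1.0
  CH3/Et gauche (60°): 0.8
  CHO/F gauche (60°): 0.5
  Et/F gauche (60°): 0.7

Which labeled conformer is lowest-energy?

B

A (eclipsed): CH3–CHO eclipsed, H–Et eclipsed, F–H eclipsed; 2.7 + 2.0 + 1.2 = 5.9 kcal/mol.
B (staggered): CH3–Et gauche, F–CHO gauche, F–Et gauche; 0.8 + 0.5 + 0.7 = 2.0 kcal/mol.
C (eclipsed): CH3–Et eclipsed, H–H eclipsed, F–CHO eclipsed; 3.6 + 1.1 + 1.8 = 6.5 kcal/mol.
D (staggered): CH3–CHO gauche, CH3–Et gauche, F–CHO gauche; 1.0 + 0.8 + 0.5 = 2.3 kcal/mol.
E (eclipsed): CH3–H eclipsed, H–CHO eclipsed, F–Et eclipsed; 1.8 + 1.5 + 2.3 = 5.6 kcal/mol.
B has the lowest total (2.0 kcal/mol).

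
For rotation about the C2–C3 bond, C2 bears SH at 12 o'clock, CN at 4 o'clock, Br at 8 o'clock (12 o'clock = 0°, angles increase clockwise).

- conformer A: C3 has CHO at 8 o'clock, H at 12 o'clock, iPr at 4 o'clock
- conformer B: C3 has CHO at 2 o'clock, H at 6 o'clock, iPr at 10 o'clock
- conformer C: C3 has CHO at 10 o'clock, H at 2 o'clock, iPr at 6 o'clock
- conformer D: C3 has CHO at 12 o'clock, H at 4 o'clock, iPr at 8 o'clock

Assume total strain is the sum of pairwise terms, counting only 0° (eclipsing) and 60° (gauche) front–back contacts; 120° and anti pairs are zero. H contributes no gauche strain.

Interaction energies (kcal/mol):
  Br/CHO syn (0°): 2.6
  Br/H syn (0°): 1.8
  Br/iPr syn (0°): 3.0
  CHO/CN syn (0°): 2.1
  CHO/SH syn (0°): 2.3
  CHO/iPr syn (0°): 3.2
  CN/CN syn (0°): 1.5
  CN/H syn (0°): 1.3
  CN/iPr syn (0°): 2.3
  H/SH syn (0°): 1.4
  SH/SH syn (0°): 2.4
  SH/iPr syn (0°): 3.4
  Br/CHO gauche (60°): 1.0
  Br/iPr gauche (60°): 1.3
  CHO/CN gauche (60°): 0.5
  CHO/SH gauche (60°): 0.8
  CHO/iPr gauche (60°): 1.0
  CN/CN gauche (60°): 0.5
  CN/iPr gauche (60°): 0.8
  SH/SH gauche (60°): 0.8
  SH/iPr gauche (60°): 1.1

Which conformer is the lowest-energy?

A is eclipsed. SH at 0° is eclipsed with H at 0° (1.4); CN at 120° is eclipsed with iPr at 120° (2.3); Br at 240° is eclipsed with CHO at 240° (2.6). Total 6.3 kcal/mol.
B is staggered. SH at 0° is gauche with CHO at 60° (0.8); SH at 0° is gauche with iPr at 300° (1.1); CN at 120° is gauche with CHO at 60° (0.5); Br at 240° is gauche with iPr at 300° (1.3). Total 3.7 kcal/mol.
C is staggered. SH at 0° is gauche with CHO at 300° (0.8); CN at 120° is gauche with iPr at 180° (0.8); Br at 240° is gauche with CHO at 300° (1.0); Br at 240° is gauche with iPr at 180° (1.3). Total 3.9 kcal/mol.
D is eclipsed. SH at 0° is eclipsed with CHO at 0° (2.3); CN at 120° is eclipsed with H at 120° (1.3); Br at 240° is eclipsed with iPr at 240° (3.0). Total 6.6 kcal/mol.
B has the lowest total (3.7 kcal/mol).

B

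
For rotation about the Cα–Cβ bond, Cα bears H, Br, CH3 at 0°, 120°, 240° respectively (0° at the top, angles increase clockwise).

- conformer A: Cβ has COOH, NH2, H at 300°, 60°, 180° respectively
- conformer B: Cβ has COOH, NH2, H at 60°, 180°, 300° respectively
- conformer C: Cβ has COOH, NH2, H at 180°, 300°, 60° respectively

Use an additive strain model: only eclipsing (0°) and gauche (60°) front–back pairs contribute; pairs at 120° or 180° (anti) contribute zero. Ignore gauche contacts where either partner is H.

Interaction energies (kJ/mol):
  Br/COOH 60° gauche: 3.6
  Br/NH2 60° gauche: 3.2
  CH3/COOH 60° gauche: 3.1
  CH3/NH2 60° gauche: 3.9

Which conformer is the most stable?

A (staggered): Br–NH2 gauche, CH3–COOH gauche; 3.2 + 3.1 = 6.3 kJ/mol.
B (staggered): Br–COOH gauche, Br–NH2 gauche, CH3–NH2 gauche; 3.6 + 3.2 + 3.9 = 10.7 kJ/mol.
C (staggered): Br–COOH gauche, CH3–COOH gauche, CH3–NH2 gauche; 3.6 + 3.1 + 3.9 = 10.6 kJ/mol.
A has the lowest total (6.3 kJ/mol).

A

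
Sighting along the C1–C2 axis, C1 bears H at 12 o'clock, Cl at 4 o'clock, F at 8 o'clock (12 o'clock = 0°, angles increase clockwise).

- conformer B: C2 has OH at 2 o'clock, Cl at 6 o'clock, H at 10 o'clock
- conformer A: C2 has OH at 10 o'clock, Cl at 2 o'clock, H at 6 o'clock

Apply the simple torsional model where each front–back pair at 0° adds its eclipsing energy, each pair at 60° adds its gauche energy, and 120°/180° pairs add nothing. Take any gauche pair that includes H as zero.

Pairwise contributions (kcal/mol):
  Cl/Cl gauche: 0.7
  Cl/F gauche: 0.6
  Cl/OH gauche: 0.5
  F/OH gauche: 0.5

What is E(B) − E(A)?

B (staggered): Cl(120°)/OH(60°) gauche 0.5; Cl(120°)/Cl(180°) gauche 0.7; F(240°)/Cl(180°) gauche 0.6 → 1.8 kcal/mol.
A (staggered): Cl(120°)/Cl(60°) gauche 0.7; F(240°)/OH(300°) gauche 0.5 → 1.2 kcal/mol.
E(B) − E(A) = 1.8 − 1.2 = +0.6 kcal/mol.

+0.6 kcal/mol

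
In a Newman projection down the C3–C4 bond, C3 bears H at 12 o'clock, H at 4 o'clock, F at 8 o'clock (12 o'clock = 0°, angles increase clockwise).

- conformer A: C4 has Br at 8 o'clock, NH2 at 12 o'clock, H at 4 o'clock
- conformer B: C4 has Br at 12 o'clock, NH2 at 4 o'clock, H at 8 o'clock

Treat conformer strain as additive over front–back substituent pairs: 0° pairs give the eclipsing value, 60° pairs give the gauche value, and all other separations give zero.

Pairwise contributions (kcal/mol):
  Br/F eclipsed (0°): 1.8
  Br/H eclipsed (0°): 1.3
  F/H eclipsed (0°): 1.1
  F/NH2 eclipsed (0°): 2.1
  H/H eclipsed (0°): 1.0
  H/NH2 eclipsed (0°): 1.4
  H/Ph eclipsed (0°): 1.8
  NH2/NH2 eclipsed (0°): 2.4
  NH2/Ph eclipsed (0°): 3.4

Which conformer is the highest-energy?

A (eclipsed): H(0°)/NH2(0°) eclipsed 1.4; H(120°)/H(120°) eclipsed 1.0; F(240°)/Br(240°) eclipsed 1.8 → 4.2 kcal/mol.
B (eclipsed): H(0°)/Br(0°) eclipsed 1.3; H(120°)/NH2(120°) eclipsed 1.4; F(240°)/H(240°) eclipsed 1.1 → 3.8 kcal/mol.
A has the highest total (4.2 kcal/mol).

A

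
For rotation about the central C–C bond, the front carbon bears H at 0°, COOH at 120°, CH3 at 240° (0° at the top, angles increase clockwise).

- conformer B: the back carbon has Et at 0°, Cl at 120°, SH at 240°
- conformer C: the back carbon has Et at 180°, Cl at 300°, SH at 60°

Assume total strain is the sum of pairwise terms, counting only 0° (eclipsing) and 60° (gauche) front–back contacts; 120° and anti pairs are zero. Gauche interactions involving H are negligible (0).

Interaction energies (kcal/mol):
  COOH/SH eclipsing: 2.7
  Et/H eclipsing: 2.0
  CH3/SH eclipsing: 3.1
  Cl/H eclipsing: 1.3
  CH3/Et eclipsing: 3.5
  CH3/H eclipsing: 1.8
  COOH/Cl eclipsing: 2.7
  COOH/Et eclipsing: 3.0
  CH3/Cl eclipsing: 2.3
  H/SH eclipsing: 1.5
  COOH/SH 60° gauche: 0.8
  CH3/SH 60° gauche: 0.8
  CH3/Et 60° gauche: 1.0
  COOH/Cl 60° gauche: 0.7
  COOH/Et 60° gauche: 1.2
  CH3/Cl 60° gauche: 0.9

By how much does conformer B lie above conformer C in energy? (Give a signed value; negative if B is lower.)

+3.9 kcal/mol

B is eclipsed. H at 0° is eclipsed with Et at 0° (2.0); COOH at 120° is eclipsed with Cl at 120° (2.7); CH3 at 240° is eclipsed with SH at 240° (3.1). Total 7.8 kcal/mol.
C is staggered. COOH at 120° is gauche with Et at 180° (1.2); COOH at 120° is gauche with SH at 60° (0.8); CH3 at 240° is gauche with Et at 180° (1.0); CH3 at 240° is gauche with Cl at 300° (0.9). Total 3.9 kcal/mol.
E(B) − E(C) = 7.8 − 3.9 = +3.9 kcal/mol.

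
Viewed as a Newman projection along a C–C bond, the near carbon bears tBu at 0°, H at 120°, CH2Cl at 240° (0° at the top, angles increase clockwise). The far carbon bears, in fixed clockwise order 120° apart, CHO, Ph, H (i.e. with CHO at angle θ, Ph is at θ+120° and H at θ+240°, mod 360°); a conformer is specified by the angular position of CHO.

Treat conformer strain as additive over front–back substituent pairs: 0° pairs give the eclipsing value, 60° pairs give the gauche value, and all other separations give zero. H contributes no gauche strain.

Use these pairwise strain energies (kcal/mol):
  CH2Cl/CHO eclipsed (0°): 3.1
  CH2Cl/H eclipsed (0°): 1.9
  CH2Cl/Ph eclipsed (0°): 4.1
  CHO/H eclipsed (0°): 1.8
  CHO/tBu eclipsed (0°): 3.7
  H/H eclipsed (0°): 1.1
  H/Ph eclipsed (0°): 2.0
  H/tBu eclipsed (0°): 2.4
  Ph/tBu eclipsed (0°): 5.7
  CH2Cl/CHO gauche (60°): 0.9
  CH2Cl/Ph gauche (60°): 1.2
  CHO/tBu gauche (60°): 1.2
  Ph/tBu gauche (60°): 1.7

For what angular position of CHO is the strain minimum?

CHO at 0° is eclipsed. tBu at 0° is eclipsed with CHO at 0° (3.7); H at 120° is eclipsed with Ph at 120° (2.0); CH2Cl at 240° is eclipsed with H at 240° (1.9). Total 7.6 kcal/mol.
CHO at 60° is staggered. tBu at 0° is gauche with CHO at 60° (1.2); CH2Cl at 240° is gauche with Ph at 180° (1.2). Total 2.4 kcal/mol.
CHO at 120° is eclipsed. tBu at 0° is eclipsed with H at 0° (2.4); H at 120° is eclipsed with CHO at 120° (1.8); CH2Cl at 240° is eclipsed with Ph at 240° (4.1). Total 8.3 kcal/mol.
CHO at 180° is staggered. tBu at 0° is gauche with Ph at 300° (1.7); CH2Cl at 240° is gauche with CHO at 180° (0.9); CH2Cl at 240° is gauche with Ph at 300° (1.2). Total 3.8 kcal/mol.
CHO at 240° is eclipsed. tBu at 0° is eclipsed with Ph at 0° (5.7); H at 120° is eclipsed with H at 120° (1.1); CH2Cl at 240° is eclipsed with CHO at 240° (3.1). Total 9.9 kcal/mol.
CHO at 300° is staggered. tBu at 0° is gauche with CHO at 300° (1.2); tBu at 0° is gauche with Ph at 60° (1.7); CH2Cl at 240° is gauche with CHO at 300° (0.9). Total 3.8 kcal/mol.
The minimum (2.4 kcal/mol) occurs with CHO at 60°.

60°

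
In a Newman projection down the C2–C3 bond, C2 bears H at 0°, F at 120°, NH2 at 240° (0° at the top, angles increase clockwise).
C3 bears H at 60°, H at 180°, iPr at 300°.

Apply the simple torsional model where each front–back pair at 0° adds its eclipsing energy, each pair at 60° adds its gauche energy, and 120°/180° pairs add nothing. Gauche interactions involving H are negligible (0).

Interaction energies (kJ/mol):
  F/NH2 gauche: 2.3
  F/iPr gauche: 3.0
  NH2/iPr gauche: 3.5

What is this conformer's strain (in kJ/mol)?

3.5 kJ/mol

This conformer (staggered): NH2–iPr gauche; 3.5 = 3.5 kJ/mol.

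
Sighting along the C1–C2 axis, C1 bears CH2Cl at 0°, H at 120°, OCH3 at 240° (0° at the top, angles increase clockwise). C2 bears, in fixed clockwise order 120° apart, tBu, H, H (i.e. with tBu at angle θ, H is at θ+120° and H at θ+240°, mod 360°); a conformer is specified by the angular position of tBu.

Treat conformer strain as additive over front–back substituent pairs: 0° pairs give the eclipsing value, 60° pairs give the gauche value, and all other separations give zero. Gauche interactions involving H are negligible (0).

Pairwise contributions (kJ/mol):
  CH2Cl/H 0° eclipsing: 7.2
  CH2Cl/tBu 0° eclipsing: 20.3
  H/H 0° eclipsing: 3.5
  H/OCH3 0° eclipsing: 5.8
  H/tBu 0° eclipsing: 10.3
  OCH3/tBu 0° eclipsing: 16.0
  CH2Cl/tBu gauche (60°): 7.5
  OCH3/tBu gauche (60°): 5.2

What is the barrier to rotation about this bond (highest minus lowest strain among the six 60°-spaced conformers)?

tBu at 0° (eclipsed): CH2Cl–tBu eclipsed, H–H eclipsed, OCH3–H eclipsed; 20.3 + 3.5 + 5.8 = 29.6 kJ/mol.
tBu at 60° (staggered): CH2Cl–tBu gauche; 7.5 = 7.5 kJ/mol.
tBu at 120° (eclipsed): CH2Cl–H eclipsed, H–tBu eclipsed, OCH3–H eclipsed; 7.2 + 10.3 + 5.8 = 23.3 kJ/mol.
tBu at 180° (staggered): OCH3–tBu gauche; 5.2 = 5.2 kJ/mol.
tBu at 240° (eclipsed): CH2Cl–H eclipsed, H–H eclipsed, OCH3–tBu eclipsed; 7.2 + 3.5 + 16.0 = 26.7 kJ/mol.
tBu at 300° (staggered): CH2Cl–tBu gauche, OCH3–tBu gauche; 7.5 + 5.2 = 12.7 kJ/mol.
Max at 0° (29.6 kJ/mol), min at 180° (5.2 kJ/mol); barrier = 24.4 kJ/mol.

24.4 kJ/mol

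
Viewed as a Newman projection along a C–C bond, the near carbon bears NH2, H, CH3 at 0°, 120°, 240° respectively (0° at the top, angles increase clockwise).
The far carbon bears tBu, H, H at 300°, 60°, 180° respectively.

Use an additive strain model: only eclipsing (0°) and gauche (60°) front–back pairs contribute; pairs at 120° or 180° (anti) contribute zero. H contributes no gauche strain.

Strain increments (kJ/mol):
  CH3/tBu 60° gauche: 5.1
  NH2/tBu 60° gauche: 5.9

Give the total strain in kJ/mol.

11.0 kJ/mol

This conformer (staggered): NH2–tBu gauche, CH3–tBu gauche; 5.9 + 5.1 = 11.0 kJ/mol.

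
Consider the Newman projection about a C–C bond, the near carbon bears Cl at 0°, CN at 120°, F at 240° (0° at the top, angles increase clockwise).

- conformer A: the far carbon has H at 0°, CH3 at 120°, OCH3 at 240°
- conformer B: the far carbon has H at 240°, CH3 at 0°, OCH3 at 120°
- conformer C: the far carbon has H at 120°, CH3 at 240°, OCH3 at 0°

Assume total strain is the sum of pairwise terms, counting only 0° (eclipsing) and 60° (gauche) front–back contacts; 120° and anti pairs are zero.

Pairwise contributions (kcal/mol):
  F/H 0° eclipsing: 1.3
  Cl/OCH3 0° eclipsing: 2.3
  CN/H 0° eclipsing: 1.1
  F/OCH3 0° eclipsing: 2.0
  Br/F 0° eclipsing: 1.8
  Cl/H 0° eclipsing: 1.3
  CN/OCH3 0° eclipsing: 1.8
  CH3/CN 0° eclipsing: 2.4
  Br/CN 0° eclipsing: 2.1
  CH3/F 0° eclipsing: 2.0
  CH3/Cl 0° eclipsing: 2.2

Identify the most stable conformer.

A (eclipsed): Cl(0°)/H(0°) eclipsed 1.3; CN(120°)/CH3(120°) eclipsed 2.4; F(240°)/OCH3(240°) eclipsed 2.0 → 5.7 kcal/mol.
B (eclipsed): Cl(0°)/CH3(0°) eclipsed 2.2; CN(120°)/OCH3(120°) eclipsed 1.8; F(240°)/H(240°) eclipsed 1.3 → 5.3 kcal/mol.
C (eclipsed): Cl(0°)/OCH3(0°) eclipsed 2.3; CN(120°)/H(120°) eclipsed 1.1; F(240°)/CH3(240°) eclipsed 2.0 → 5.4 kcal/mol.
B has the lowest total (5.3 kcal/mol).

B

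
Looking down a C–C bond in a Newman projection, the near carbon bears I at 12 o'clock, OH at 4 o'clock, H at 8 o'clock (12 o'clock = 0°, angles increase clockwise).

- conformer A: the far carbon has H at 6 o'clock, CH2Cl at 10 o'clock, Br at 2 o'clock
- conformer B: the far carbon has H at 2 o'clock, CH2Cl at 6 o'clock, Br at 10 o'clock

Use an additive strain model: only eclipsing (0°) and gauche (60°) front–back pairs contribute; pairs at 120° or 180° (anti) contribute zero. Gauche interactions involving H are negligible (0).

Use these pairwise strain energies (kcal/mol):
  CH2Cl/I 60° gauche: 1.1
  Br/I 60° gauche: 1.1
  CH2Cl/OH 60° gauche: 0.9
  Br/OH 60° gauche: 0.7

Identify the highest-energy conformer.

A (staggered): I(0°)/CH2Cl(300°) gauche 1.1; I(0°)/Br(60°) gauche 1.1; OH(120°)/Br(60°) gauche 0.7 → 2.9 kcal/mol.
B (staggered): I(0°)/Br(300°) gauche 1.1; OH(120°)/CH2Cl(180°) gauche 0.9 → 2.0 kcal/mol.
A has the highest total (2.9 kcal/mol).

A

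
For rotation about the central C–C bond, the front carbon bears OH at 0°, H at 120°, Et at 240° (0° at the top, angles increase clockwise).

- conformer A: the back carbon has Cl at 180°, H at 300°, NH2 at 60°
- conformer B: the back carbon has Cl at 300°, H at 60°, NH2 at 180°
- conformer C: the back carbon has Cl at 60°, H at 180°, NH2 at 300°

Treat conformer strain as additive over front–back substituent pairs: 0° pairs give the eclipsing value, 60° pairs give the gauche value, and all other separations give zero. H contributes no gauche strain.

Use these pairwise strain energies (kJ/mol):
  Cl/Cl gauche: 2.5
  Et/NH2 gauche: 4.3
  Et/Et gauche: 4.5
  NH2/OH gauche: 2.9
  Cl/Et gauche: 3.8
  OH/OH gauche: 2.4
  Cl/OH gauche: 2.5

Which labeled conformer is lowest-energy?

A

A (staggered): OH–NH2 gauche, Et–Cl gauche; 2.9 + 3.8 = 6.7 kJ/mol.
B (staggered): OH–Cl gauche, Et–Cl gauche, Et–NH2 gauche; 2.5 + 3.8 + 4.3 = 10.6 kJ/mol.
C (staggered): OH–Cl gauche, OH–NH2 gauche, Et–NH2 gauche; 2.5 + 2.9 + 4.3 = 9.7 kJ/mol.
A has the lowest total (6.7 kJ/mol).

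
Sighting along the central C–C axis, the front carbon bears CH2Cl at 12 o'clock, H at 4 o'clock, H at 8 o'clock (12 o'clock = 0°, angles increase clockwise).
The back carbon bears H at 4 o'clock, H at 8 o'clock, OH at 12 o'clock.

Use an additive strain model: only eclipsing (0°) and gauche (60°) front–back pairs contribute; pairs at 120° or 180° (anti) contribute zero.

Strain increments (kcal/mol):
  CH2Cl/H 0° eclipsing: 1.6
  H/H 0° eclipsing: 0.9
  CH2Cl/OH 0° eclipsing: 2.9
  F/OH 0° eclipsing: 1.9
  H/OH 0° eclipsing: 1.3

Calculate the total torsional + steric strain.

This conformer is eclipsed. CH2Cl at 0° is eclipsed with OH at 0° (2.9); H at 120° is eclipsed with H at 120° (0.9); H at 240° is eclipsed with H at 240° (0.9). Total 4.7 kcal/mol.

4.7 kcal/mol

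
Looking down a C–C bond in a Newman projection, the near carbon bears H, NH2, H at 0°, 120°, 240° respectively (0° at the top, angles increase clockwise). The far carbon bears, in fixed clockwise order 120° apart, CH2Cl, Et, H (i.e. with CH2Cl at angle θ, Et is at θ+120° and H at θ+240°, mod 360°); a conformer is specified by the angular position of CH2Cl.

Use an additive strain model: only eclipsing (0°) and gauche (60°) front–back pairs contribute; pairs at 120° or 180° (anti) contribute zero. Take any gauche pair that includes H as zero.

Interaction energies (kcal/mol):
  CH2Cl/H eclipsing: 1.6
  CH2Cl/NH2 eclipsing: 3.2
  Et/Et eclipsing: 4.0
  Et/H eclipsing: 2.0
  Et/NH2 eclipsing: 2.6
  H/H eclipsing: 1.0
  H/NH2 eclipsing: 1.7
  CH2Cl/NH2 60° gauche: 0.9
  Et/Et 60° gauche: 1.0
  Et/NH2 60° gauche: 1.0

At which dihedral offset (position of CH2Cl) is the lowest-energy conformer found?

CH2Cl at 0° (eclipsed): H(0°)/CH2Cl(0°) eclipsed 1.6; NH2(120°)/Et(120°) eclipsed 2.6; H(240°)/H(240°) eclipsed 1.0 → 5.2 kcal/mol.
CH2Cl at 60° (staggered): NH2(120°)/CH2Cl(60°) gauche 0.9; NH2(120°)/Et(180°) gauche 1.0 → 1.9 kcal/mol.
CH2Cl at 120° (eclipsed): H(0°)/H(0°) eclipsed 1.0; NH2(120°)/CH2Cl(120°) eclipsed 3.2; H(240°)/Et(240°) eclipsed 2.0 → 6.2 kcal/mol.
CH2Cl at 180° (staggered): NH2(120°)/CH2Cl(180°) gauche 0.9 → 0.9 kcal/mol.
CH2Cl at 240° (eclipsed): H(0°)/Et(0°) eclipsed 2.0; NH2(120°)/H(120°) eclipsed 1.7; H(240°)/CH2Cl(240°) eclipsed 1.6 → 5.3 kcal/mol.
CH2Cl at 300° (staggered): NH2(120°)/Et(60°) gauche 1.0 → 1.0 kcal/mol.
The minimum (0.9 kcal/mol) occurs with CH2Cl at 180°.

180°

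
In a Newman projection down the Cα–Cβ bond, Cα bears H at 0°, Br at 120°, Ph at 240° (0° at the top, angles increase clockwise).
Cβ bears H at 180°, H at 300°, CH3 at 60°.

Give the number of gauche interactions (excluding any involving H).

Non-H gauche pairs: Br(120°)/CH3(60°) — 1 interaction.

1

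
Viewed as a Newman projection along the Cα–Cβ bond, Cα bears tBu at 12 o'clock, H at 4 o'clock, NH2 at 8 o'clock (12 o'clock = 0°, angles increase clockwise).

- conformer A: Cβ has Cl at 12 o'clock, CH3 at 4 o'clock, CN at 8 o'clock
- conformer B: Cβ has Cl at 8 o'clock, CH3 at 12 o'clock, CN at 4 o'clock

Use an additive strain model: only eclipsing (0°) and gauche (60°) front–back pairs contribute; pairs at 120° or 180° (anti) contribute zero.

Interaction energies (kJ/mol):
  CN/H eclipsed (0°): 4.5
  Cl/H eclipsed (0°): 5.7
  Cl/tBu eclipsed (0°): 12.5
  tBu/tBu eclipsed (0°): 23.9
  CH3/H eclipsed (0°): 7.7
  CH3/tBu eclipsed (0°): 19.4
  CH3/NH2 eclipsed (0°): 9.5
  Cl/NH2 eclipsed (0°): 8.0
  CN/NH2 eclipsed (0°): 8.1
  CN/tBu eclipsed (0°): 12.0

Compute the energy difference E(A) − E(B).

A (eclipsed): tBu(0°)/Cl(0°) eclipsed 12.5; H(120°)/CH3(120°) eclipsed 7.7; NH2(240°)/CN(240°) eclipsed 8.1 → 28.3 kJ/mol.
B (eclipsed): tBu(0°)/CH3(0°) eclipsed 19.4; H(120°)/CN(120°) eclipsed 4.5; NH2(240°)/Cl(240°) eclipsed 8.0 → 31.9 kJ/mol.
E(A) − E(B) = 28.3 − 31.9 = -3.6 kJ/mol.

-3.6 kJ/mol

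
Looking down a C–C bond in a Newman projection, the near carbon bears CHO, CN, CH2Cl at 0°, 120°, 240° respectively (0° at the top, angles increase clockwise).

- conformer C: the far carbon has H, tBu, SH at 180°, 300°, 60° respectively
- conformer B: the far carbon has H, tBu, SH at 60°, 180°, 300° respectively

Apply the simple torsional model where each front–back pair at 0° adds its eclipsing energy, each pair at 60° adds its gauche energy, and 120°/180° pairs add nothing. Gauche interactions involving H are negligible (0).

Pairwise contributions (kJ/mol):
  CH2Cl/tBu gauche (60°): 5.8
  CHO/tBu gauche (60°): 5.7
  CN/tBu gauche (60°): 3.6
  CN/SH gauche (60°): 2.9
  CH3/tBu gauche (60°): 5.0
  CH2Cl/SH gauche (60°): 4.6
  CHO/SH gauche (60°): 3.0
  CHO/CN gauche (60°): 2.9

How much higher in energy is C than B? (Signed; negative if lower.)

C is staggered. CHO at 0° is gauche with tBu at 300° (5.7); CHO at 0° is gauche with SH at 60° (3.0); CN at 120° is gauche with SH at 60° (2.9); CH2Cl at 240° is gauche with tBu at 300° (5.8). Total 17.4 kJ/mol.
B is staggered. CHO at 0° is gauche with SH at 300° (3.0); CN at 120° is gauche with tBu at 180° (3.6); CH2Cl at 240° is gauche with tBu at 180° (5.8); CH2Cl at 240° is gauche with SH at 300° (4.6). Total 17.0 kJ/mol.
E(C) − E(B) = 17.4 − 17.0 = +0.4 kJ/mol.

+0.4 kJ/mol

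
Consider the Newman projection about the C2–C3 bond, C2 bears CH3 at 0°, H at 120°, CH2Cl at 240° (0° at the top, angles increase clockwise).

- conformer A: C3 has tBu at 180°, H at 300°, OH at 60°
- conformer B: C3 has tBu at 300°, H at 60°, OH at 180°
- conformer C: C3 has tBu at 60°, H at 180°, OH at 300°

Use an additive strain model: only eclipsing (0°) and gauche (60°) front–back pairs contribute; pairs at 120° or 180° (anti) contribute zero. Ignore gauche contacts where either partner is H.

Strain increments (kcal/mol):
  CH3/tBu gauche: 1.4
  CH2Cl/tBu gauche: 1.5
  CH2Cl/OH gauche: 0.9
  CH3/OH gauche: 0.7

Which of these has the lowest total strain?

A is staggered. CH3 at 0° is gauche with OH at 60° (0.7); CH2Cl at 240° is gauche with tBu at 180° (1.5). Total 2.2 kcal/mol.
B is staggered. CH3 at 0° is gauche with tBu at 300° (1.4); CH2Cl at 240° is gauche with tBu at 300° (1.5); CH2Cl at 240° is gauche with OH at 180° (0.9). Total 3.8 kcal/mol.
C is staggered. CH3 at 0° is gauche with tBu at 60° (1.4); CH3 at 0° is gauche with OH at 300° (0.7); CH2Cl at 240° is gauche with OH at 300° (0.9). Total 3.0 kcal/mol.
A has the lowest total (2.2 kcal/mol).

A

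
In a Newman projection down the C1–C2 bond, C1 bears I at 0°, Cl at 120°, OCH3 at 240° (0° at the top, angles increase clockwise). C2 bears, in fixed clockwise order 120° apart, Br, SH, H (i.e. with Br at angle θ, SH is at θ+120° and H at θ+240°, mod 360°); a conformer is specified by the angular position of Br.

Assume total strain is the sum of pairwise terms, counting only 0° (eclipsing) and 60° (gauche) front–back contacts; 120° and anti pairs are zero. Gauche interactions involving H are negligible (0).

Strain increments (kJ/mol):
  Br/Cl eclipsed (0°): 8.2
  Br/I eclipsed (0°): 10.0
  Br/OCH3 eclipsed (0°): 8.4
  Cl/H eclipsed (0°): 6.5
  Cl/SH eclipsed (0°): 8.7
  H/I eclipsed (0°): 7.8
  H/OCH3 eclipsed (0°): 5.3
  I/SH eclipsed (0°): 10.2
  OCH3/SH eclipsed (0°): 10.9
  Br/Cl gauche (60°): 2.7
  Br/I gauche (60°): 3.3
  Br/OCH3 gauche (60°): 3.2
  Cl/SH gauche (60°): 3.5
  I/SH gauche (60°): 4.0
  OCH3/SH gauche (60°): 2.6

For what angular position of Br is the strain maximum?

Br at 0° (eclipsed): I(0°)/Br(0°) eclipsed 10.0; Cl(120°)/SH(120°) eclipsed 8.7; OCH3(240°)/H(240°) eclipsed 5.3 → 24.0 kJ/mol.
Br at 60° (staggered): I(0°)/Br(60°) gauche 3.3; Cl(120°)/Br(60°) gauche 2.7; Cl(120°)/SH(180°) gauche 3.5; OCH3(240°)/SH(180°) gauche 2.6 → 12.1 kJ/mol.
Br at 120° (eclipsed): I(0°)/H(0°) eclipsed 7.8; Cl(120°)/Br(120°) eclipsed 8.2; OCH3(240°)/SH(240°) eclipsed 10.9 → 26.9 kJ/mol.
Br at 180° (staggered): I(0°)/SH(300°) gauche 4.0; Cl(120°)/Br(180°) gauche 2.7; OCH3(240°)/Br(180°) gauche 3.2; OCH3(240°)/SH(300°) gauche 2.6 → 12.5 kJ/mol.
Br at 240° (eclipsed): I(0°)/SH(0°) eclipsed 10.2; Cl(120°)/H(120°) eclipsed 6.5; OCH3(240°)/Br(240°) eclipsed 8.4 → 25.1 kJ/mol.
Br at 300° (staggered): I(0°)/Br(300°) gauche 3.3; I(0°)/SH(60°) gauche 4.0; Cl(120°)/SH(60°) gauche 3.5; OCH3(240°)/Br(300°) gauche 3.2 → 14.0 kJ/mol.
The maximum (26.9 kJ/mol) occurs with Br at 120°.

120°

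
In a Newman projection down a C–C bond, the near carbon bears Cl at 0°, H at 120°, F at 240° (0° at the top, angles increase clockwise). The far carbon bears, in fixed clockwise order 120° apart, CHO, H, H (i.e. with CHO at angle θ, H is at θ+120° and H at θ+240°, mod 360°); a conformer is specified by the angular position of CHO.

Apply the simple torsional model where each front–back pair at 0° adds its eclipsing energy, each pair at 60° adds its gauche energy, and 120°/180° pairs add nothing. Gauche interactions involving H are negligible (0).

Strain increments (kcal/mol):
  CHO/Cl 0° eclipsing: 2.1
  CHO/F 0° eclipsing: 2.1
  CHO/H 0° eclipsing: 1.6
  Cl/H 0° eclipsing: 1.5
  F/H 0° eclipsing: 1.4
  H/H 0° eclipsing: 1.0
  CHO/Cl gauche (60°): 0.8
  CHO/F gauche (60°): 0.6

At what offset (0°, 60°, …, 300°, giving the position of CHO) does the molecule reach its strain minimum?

180°

CHO at 0° (eclipsed): Cl(0°)/CHO(0°) eclipsed 2.1; H(120°)/H(120°) eclipsed 1.0; F(240°)/H(240°) eclipsed 1.4 → 4.5 kcal/mol.
CHO at 60° (staggered): Cl(0°)/CHO(60°) gauche 0.8 → 0.8 kcal/mol.
CHO at 120° (eclipsed): Cl(0°)/H(0°) eclipsed 1.5; H(120°)/CHO(120°) eclipsed 1.6; F(240°)/H(240°) eclipsed 1.4 → 4.5 kcal/mol.
CHO at 180° (staggered): F(240°)/CHO(180°) gauche 0.6 → 0.6 kcal/mol.
CHO at 240° (eclipsed): Cl(0°)/H(0°) eclipsed 1.5; H(120°)/H(120°) eclipsed 1.0; F(240°)/CHO(240°) eclipsed 2.1 → 4.6 kcal/mol.
CHO at 300° (staggered): Cl(0°)/CHO(300°) gauche 0.8; F(240°)/CHO(300°) gauche 0.6 → 1.4 kcal/mol.
The minimum (0.6 kcal/mol) occurs with CHO at 180°.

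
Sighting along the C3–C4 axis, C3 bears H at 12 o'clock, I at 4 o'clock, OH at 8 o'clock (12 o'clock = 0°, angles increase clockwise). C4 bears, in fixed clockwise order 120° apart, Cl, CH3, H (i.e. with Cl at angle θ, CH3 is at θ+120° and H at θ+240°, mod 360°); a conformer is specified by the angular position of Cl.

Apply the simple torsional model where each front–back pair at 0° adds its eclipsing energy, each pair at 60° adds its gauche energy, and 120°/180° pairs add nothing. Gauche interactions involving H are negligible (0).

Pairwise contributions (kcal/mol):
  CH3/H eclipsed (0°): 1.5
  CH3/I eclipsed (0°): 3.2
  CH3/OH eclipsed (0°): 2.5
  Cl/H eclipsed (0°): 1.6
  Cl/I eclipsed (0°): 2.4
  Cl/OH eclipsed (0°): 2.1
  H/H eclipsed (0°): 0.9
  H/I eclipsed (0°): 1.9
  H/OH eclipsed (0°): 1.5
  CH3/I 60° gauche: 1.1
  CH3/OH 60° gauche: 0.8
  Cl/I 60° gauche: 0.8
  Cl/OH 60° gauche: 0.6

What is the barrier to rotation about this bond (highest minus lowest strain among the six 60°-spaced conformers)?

4.6 kcal/mol

Cl at 0° (eclipsed): H(0°)/Cl(0°) eclipsed 1.6; I(120°)/CH3(120°) eclipsed 3.2; OH(240°)/H(240°) eclipsed 1.5 → 6.3 kcal/mol.
Cl at 60° (staggered): I(120°)/Cl(60°) gauche 0.8; I(120°)/CH3(180°) gauche 1.1; OH(240°)/CH3(180°) gauche 0.8 → 2.7 kcal/mol.
Cl at 120° (eclipsed): H(0°)/H(0°) eclipsed 0.9; I(120°)/Cl(120°) eclipsed 2.4; OH(240°)/CH3(240°) eclipsed 2.5 → 5.8 kcal/mol.
Cl at 180° (staggered): I(120°)/Cl(180°) gauche 0.8; OH(240°)/Cl(180°) gauche 0.6; OH(240°)/CH3(300°) gauche 0.8 → 2.2 kcal/mol.
Cl at 240° (eclipsed): H(0°)/CH3(0°) eclipsed 1.5; I(120°)/H(120°) eclipsed 1.9; OH(240°)/Cl(240°) eclipsed 2.1 → 5.5 kcal/mol.
Cl at 300° (staggered): I(120°)/CH3(60°) gauche 1.1; OH(240°)/Cl(300°) gauche 0.6 → 1.7 kcal/mol.
Max at 0° (6.3 kcal/mol), min at 300° (1.7 kcal/mol); barrier = 4.6 kcal/mol.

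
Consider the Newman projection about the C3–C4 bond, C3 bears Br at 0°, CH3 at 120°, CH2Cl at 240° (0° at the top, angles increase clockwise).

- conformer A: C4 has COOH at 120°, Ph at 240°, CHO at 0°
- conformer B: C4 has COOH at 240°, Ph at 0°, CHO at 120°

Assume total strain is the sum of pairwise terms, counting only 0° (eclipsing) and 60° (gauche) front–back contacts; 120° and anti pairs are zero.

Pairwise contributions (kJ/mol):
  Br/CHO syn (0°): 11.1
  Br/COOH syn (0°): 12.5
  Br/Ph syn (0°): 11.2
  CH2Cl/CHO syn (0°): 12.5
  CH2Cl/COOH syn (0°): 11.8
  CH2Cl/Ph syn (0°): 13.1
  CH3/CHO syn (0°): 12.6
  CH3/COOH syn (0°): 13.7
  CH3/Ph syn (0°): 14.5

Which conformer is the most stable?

B

A is eclipsed. Br at 0° is eclipsed with CHO at 0° (11.1); CH3 at 120° is eclipsed with COOH at 120° (13.7); CH2Cl at 240° is eclipsed with Ph at 240° (13.1). Total 37.9 kJ/mol.
B is eclipsed. Br at 0° is eclipsed with Ph at 0° (11.2); CH3 at 120° is eclipsed with CHO at 120° (12.6); CH2Cl at 240° is eclipsed with COOH at 240° (11.8). Total 35.6 kJ/mol.
B has the lowest total (35.6 kJ/mol).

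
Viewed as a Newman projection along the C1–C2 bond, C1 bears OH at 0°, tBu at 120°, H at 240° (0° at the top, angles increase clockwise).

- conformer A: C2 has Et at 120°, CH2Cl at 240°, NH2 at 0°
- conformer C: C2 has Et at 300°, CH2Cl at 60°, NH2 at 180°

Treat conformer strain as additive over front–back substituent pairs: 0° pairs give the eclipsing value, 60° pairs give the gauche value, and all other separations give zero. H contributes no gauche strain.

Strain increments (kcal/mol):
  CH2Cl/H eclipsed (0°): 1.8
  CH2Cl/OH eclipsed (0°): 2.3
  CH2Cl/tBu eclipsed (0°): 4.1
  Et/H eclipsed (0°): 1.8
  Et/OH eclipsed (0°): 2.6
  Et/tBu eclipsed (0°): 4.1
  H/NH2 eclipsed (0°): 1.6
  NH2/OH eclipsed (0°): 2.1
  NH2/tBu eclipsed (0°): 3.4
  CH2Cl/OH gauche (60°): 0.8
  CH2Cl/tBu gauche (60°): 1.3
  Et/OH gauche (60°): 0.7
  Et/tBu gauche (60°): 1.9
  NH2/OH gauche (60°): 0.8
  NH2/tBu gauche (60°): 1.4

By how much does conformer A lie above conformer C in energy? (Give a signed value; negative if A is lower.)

+3.8 kcal/mol

A (eclipsed): OH–NH2 eclipsed, tBu–Et eclipsed, H–CH2Cl eclipsed; 2.1 + 4.1 + 1.8 = 8.0 kcal/mol.
C (staggered): OH–Et gauche, OH–CH2Cl gauche, tBu–CH2Cl gauche, tBu–NH2 gauche; 0.7 + 0.8 + 1.3 + 1.4 = 4.2 kcal/mol.
E(A) − E(C) = 8.0 − 4.2 = +3.8 kcal/mol.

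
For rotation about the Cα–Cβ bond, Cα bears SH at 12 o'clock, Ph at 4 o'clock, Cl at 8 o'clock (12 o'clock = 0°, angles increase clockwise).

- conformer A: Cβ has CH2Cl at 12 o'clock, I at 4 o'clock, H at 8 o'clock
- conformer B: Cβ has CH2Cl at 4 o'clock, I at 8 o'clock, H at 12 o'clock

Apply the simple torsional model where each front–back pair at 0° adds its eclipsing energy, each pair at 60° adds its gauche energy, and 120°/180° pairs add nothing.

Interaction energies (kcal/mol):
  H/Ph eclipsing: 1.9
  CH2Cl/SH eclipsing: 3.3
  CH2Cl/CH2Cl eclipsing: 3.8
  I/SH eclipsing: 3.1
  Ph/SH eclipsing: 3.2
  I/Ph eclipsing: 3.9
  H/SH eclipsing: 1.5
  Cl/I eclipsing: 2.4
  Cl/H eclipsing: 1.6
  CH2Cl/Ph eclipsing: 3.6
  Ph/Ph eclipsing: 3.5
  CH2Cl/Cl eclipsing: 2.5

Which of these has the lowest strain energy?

A (eclipsed): SH–CH2Cl eclipsed, Ph–I eclipsed, Cl–H eclipsed; 3.3 + 3.9 + 1.6 = 8.8 kcal/mol.
B (eclipsed): SH–H eclipsed, Ph–CH2Cl eclipsed, Cl–I eclipsed; 1.5 + 3.6 + 2.4 = 7.5 kcal/mol.
B has the lowest total (7.5 kcal/mol).

B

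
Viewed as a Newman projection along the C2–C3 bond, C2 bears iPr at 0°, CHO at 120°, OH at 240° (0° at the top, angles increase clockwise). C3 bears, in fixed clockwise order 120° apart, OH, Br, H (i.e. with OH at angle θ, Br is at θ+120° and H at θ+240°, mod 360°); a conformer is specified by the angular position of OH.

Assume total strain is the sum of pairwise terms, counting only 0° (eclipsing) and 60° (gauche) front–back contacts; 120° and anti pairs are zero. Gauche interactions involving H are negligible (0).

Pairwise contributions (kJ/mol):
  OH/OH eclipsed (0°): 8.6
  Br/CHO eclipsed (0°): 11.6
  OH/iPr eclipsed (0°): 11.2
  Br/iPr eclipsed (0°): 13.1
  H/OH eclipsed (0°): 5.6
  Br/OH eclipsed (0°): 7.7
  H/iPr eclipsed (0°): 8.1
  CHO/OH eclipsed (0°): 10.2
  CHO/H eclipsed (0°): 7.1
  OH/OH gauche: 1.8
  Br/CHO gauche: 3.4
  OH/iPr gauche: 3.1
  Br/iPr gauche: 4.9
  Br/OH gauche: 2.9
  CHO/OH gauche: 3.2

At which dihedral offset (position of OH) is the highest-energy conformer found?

240°

OH at 0° (eclipsed): iPr–OH eclipsed, CHO–Br eclipsed, OH–H eclipsed; 11.2 + 11.6 + 5.6 = 28.4 kJ/mol.
OH at 60° (staggered): iPr–OH gauche, CHO–OH gauche, CHO–Br gauche, OH–Br gauche; 3.1 + 3.2 + 3.4 + 2.9 = 12.6 kJ/mol.
OH at 120° (eclipsed): iPr–H eclipsed, CHO–OH eclipsed, OH–Br eclipsed; 8.1 + 10.2 + 7.7 = 26.0 kJ/mol.
OH at 180° (staggered): iPr–Br gauche, CHO–OH gauche, OH–OH gauche, OH–Br gauche; 4.9 + 3.2 + 1.8 + 2.9 = 12.8 kJ/mol.
OH at 240° (eclipsed): iPr–Br eclipsed, CHO–H eclipsed, OH–OH eclipsed; 13.1 + 7.1 + 8.6 = 28.8 kJ/mol.
OH at 300° (staggered): iPr–OH gauche, iPr–Br gauche, CHO–Br gauche, OH–OH gauche; 3.1 + 4.9 + 3.4 + 1.8 = 13.2 kJ/mol.
The maximum (28.8 kJ/mol) occurs with OH at 240°.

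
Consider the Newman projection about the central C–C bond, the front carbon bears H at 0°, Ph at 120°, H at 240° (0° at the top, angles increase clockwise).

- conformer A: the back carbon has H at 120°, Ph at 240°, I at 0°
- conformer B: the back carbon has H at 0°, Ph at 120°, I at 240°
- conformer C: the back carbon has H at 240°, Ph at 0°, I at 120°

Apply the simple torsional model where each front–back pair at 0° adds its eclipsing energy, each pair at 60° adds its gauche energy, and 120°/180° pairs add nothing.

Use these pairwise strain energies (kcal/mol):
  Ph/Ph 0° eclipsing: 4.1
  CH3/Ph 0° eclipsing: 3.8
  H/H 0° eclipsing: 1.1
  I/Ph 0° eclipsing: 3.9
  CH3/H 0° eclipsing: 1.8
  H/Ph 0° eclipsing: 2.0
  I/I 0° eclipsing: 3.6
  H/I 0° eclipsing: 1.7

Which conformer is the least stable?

C

A (eclipsed): H(0°)/I(0°) eclipsed 1.7; Ph(120°)/H(120°) eclipsed 2.0; H(240°)/Ph(240°) eclipsed 2.0 → 5.7 kcal/mol.
B (eclipsed): H(0°)/H(0°) eclipsed 1.1; Ph(120°)/Ph(120°) eclipsed 4.1; H(240°)/I(240°) eclipsed 1.7 → 6.9 kcal/mol.
C (eclipsed): H(0°)/Ph(0°) eclipsed 2.0; Ph(120°)/I(120°) eclipsed 3.9; H(240°)/H(240°) eclipsed 1.1 → 7.0 kcal/mol.
C has the highest total (7.0 kcal/mol).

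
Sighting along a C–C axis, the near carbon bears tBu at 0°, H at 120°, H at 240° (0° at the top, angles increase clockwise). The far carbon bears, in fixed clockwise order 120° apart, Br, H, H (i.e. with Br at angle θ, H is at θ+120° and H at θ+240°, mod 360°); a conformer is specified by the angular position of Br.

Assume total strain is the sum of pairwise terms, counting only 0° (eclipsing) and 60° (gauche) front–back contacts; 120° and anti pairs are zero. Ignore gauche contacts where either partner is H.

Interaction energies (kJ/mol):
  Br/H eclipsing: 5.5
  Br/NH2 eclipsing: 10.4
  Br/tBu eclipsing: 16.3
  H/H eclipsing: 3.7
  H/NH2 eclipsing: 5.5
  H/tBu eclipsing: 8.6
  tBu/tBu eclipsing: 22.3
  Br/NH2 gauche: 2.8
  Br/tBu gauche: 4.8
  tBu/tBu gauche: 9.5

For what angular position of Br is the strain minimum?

180°

Br at 0° (eclipsed): tBu(0°)/Br(0°) eclipsed 16.3; H(120°)/H(120°) eclipsed 3.7; H(240°)/H(240°) eclipsed 3.7 → 23.7 kJ/mol.
Br at 60° (staggered): tBu(0°)/Br(60°) gauche 4.8 → 4.8 kJ/mol.
Br at 120° (eclipsed): tBu(0°)/H(0°) eclipsed 8.6; H(120°)/Br(120°) eclipsed 5.5; H(240°)/H(240°) eclipsed 3.7 → 17.8 kJ/mol.
Br at 180° (staggered): no non-H gauche contacts → 0.0 kJ/mol.
Br at 240° (eclipsed): tBu(0°)/H(0°) eclipsed 8.6; H(120°)/H(120°) eclipsed 3.7; H(240°)/Br(240°) eclipsed 5.5 → 17.8 kJ/mol.
Br at 300° (staggered): tBu(0°)/Br(300°) gauche 4.8 → 4.8 kJ/mol.
The minimum (0.0 kJ/mol) occurs with Br at 180°.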